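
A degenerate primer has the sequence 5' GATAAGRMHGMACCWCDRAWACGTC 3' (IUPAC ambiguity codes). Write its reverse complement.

5'-GACGTWTYHGWGGTKCDKYCTTATC-3'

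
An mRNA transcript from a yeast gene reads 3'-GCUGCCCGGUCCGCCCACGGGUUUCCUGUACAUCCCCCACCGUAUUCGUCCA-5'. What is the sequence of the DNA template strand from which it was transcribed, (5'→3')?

Written 5'→3' the mRNA is ACCUGCUUAUGCCACCCCCUACAUGUCCUUUGGGCACCCGCCUGGCCCGUCG, so the coding DNA strand is ACCTGCTTATGCCACCCCCTACATGTCCTTTGGGCACCCGCCTGGCCCGTCG. The template is its reverse complement.

5'-CGACGGGCCAGGCGGGTGCCCAAAGGACATGTAGGGGGTGGCATAAGCAGGT-3'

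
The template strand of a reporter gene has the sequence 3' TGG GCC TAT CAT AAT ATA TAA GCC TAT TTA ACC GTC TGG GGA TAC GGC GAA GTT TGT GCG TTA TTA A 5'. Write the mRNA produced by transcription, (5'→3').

5'-ACCCGGAUAGUAUUAUAUAUUCGGAUAAAUUGGCAGACCCCUAUGCCGCUUCAAACACGCAAUAAUU-3'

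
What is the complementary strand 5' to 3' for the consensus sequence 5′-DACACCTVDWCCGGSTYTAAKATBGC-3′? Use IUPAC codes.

5'-GCVATMTTARASCCGGWHBAGGTGTH-3'

Standard pairs A↔T, G↔C; ambiguity codes pair Y↔R, K↔M, W↔W, S↔S, B↔V, D↔H. Complement (HTGTGGABHWGGCCSARATTMTAVCG), then reverse for 5'→3'.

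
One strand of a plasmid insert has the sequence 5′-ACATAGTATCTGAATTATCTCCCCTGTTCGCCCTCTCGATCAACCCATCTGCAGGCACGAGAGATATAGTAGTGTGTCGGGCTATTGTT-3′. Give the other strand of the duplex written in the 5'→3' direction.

Pairing A↔T and G↔C gives TGTATCATAGACTTAATAGAGGGGACAAGCGGGAGAGCTAGTTGGGTAGACGTCCGTGCTCTCTATATCATCACACAGCCCGATAACAA, running 3'→5'. Reverse for the 5'→3' convention.

5'-AACAATAGCCCGACACACTACTATATCTCTCGTGCCTGCAGATGGGTTGATCGAGAGGGCGAACAGGGGAGATAATTCAGATACTATGT-3'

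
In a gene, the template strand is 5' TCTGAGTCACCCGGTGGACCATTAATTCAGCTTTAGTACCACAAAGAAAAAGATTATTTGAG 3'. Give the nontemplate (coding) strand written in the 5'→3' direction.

5'-CTCAAATAATCTTTTTCTTTGTGGTACTAAAGCTGAATTAATGGTCCACCGGGTGACTCAGA-3'

The coding strand is complementary and antiparallel to the template: take the complement (A↔T, G↔C) and reverse.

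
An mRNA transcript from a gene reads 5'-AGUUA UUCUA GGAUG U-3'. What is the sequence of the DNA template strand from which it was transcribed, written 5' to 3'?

Replace U with T to get the coding DNA strand: AGTTATTCTAGGATGT. The template strand is its reverse complement (complement TCAATAAGATCCTACA, then reverse).

5′-ACATCCTAGAATAACT-3′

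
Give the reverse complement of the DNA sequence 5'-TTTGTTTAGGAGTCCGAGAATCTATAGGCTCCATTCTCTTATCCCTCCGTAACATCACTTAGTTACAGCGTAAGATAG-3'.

Complement each base (A↔T, G↔C): AAACAAATCCTCAGGCTCTTAGATATCCGAGGTAAGAGAATAGGGAGGCATTGTAGTGAATCAATGTCGCATTCTATC. Then reverse.

5'-CTATCTTACGCTGTAACTAAGTGATGTTACGGAGGGATAAGAGAATGGAGCCTATAGATTCTCGGACTCCTAAACAAA-3'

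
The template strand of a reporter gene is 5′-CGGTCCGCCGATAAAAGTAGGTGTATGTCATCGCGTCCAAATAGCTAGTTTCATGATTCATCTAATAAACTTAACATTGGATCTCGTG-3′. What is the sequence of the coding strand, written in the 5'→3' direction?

The coding strand is complementary and antiparallel to the template: take the complement (A↔T, G↔C) and reverse.

5'-CACGAGATCCAATGTTAAGTTTATTAGATGAATCATGAAACTAGCTATTTGGACGCGATGACATACACCTACTTTTATCGGCGGACCG-3'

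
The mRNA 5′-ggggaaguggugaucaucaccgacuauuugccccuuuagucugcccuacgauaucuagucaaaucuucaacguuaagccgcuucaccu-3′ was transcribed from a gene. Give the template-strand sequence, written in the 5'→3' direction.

Replace U with T to get the coding DNA strand: GGGGAAGTGGTGATCATCACCGACTATTTGCCCCTTTAGTCTGCCCTACGATATCTAGTCAAATCTTCAACGTTAAGCCGCTTCACCT. The template strand is its reverse complement (complement CCCCTTCACCACTAGTAGTGGCTGATAAACGGGGAAATCAGACGGGATGCTATAGATCAGTTTAGAAGTTGCAATTCGGCGAAGTGGA, then reverse).

5'-AGGTGAAGCGGCTTAACGTTGAAGATTTGACTAGATATCGTAGGGCAGACTAAAGGGGCAAATAGTCGGTGATGATCACCACTTCCCC-3'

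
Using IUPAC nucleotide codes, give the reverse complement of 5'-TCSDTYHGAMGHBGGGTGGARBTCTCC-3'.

Standard pairs A↔T, G↔C; ambiguity codes pair R↔Y, M↔K, S↔S, B↔V, D↔H. Complement (AGSHARDCTKCDVCCCACCTYVAGAGG), then reverse for 5'→3'.

5'-GGAGAVYTCCACCCVDCKTCDRAHSGA-3'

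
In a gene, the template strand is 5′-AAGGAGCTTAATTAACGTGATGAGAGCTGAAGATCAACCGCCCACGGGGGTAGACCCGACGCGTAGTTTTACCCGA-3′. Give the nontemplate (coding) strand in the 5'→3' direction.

The coding strand is complementary and antiparallel to the template: take the complement (A↔T, G↔C) and reverse.

5'-TCGGGTAAAACTACGCGTCGGGTCTACCCCCGTGGGCGGTTGATCTTCAGCTCTCATCACGTTAATTAAGCTCCTT-3'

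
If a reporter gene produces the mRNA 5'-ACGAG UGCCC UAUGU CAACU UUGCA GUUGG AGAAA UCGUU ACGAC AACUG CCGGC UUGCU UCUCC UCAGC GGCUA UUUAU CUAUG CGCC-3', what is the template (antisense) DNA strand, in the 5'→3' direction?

5′-GGCGCATAGATAAATAGCCGCTGAGGAGAAGCAAGCCGGCAGTTGTCGTAACGATTTCTCCAACTGCAAAGTTGACATAGGGCACTCGT-3′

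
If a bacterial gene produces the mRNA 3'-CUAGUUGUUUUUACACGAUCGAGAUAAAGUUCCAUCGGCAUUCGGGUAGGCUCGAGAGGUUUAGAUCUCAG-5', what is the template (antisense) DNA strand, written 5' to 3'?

Written 5'→3' the mRNA is GACUCUAGAUUUGGAGAGCUCGGAUGGGCUUACGGCUACCUUGAAAUAGAGCUAGCACAUUUUUGUUGAUC, so the coding DNA strand is GACTCTAGATTTGGAGAGCTCGGATGGGCTTACGGCTACCTTGAAATAGAGCTAGCACATTTTTGTTGATC. The template is its reverse complement.

5'-GATCAACAAAAATGTGCTAGCTCTATTTCAAGGTAGCCGTAAGCCCATCCGAGCTCTCCAAATCTAGAGTC-3'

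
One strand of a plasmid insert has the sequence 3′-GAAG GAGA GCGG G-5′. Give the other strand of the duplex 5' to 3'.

The strand is given 3'→5', so its complement runs 5'→3' in the same left-to-right order: pair each base A↔T, G↔C.

5′-CTTCCTCTCGCCC-3′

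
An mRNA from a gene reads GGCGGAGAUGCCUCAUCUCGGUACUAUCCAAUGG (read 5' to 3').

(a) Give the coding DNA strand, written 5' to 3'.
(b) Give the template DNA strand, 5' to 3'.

(a) 5'-GGCGGAGATGCCTCATCTCGGTACTATCCAATGG-3'
(b) 5'-CCATTGGATAGTACCGAGATGAGGCATCTCCGCC-3'

(a) The coding strand matches the mRNA with U→T.
(b) The template strand is the reverse complement of the coding strand.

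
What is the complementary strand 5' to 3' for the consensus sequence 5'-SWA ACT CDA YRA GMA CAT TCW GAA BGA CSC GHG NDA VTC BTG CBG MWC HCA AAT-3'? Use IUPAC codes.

5′-ATTTGDGWKCVGCAVGABTHNCDCGSGTCVTTCWGAATGTKCTYRTHGAGTTWS-3′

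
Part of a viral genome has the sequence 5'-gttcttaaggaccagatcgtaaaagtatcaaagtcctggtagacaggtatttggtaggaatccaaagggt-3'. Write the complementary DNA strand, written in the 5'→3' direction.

Pairing A↔T and G↔C gives CAAGAATTCCTGGTCTAGCATTTTCATAGTTTCAGGACCATCTGTCCATAAACCATCCTTAGGTTTCCCA, running 3'→5'. Reverse for the 5'→3' convention.

5'-ACCCTTTGGATTCCTACCAAATACCTGTCTACCAGGACTTTGATACTTTTACGATCTGGTCCTTAAGAAC-3'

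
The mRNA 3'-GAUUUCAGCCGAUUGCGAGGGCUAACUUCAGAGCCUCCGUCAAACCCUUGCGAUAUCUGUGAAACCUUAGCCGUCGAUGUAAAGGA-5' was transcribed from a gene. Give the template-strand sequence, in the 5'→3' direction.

5'-CTAAAGTCGGCTAACGCTCCCGATTGAAGTCTCGGAGGCAGTTTGGGAACGCTATAGACACTTTGGAATCGGCAGCTACATTTCCT-3'

Written 5'→3' the mRNA is AGGAAAUGUAGCUGCCGAUUCCAAAGUGUCUAUAGCGUUCCCAAACUGCCUCCGAGACUUCAAUCGGGAGCGUUAGCCGACUUUAG, so the coding DNA strand is AGGAAATGTAGCTGCCGATTCCAAAGTGTCTATAGCGTTCCCAAACTGCCTCCGAGACTTCAATCGGGAGCGTTAGCCGACTTTAG. The template is its reverse complement.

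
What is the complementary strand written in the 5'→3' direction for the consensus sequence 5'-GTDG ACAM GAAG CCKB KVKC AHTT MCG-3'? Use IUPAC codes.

5'-CGKAADTGMBMVMGGCTTCKTGTCHAC-3'

Standard pairs A↔T, G↔C; ambiguity codes pair M↔K, B↔V, D↔H. Complement (CAHCTGTKCTTCGGMVMBMGTDAAKGC), then reverse for 5'→3'.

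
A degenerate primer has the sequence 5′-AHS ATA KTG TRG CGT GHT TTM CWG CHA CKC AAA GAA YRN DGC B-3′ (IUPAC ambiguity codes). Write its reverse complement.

Standard pairs A↔T, G↔C; ambiguity codes pair R↔Y, M↔K, W↔W, S↔S, B↔V, D↔H, N↔N. Complement (TDSTATMACAYCGCACDAAAKGWCGDTGMGTTTCTTRYNHCGV), then reverse for 5'→3'.

5'-VGCHNYRTTCTTTGMGTDGCWGKAAADCACGCYACAMTATSDT-3'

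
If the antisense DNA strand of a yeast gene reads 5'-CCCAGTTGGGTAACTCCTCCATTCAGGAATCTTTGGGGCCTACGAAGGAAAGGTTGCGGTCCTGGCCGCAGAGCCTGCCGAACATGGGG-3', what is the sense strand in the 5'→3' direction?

The coding strand is complementary and antiparallel to the template: take the complement (A↔T, G↔C) and reverse.

5'-CCCCATGTTCGGCAGGCTCTGCGGCCAGGACCGCAACCTTTCCTTCGTAGGCCCCAAAGATTCCTGAATGGAGGAGTTACCCAACTGGG-3'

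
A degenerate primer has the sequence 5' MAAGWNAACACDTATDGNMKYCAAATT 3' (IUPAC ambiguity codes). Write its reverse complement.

5'-AATTTGRMKNCHATAHGTGTTNWCTTK-3'

Standard pairs A↔T, G↔C; ambiguity codes pair Y↔R, M↔K, W↔W, D↔H, N↔N. Complement (KTTCWNTTGTGHATAHCNKMRGTTTAA), then reverse for 5'→3'.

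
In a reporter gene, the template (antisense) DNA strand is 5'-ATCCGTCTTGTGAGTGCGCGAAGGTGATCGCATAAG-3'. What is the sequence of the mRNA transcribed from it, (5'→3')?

5'-CUUAUGCGAUCACCUUCGCGCACUCACAAGACGGAU-3'

RNA polymerase reads the template 3'→5' and synthesizes mRNA 5'→3' by base-pairing (A→U, T→A, G↔C). The complement of the template is TAGGCAGAACACTCACGCGCTTCCACTAGCGTATTC; antiparallel, so 5'→3' the coding strand is CTTATGCGATCACCTTCGCGCACTCACAAGACGGAT. Replace T with U for the mRNA.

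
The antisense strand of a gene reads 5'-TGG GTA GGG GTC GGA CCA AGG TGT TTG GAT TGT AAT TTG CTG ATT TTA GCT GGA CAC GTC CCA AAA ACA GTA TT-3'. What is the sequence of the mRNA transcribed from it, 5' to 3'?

The mRNA has the sequence of the coding strand (reverse complement of the template) with T→U. Reverse complement of TGGGTAGGGGTCGGACCAAGGTGTTTGGATTGTAATTTGCTGATTTTAGCTGGACACGTCCCAAAAACAGTATT is AATACTGTTTTTGGGACGTGTCCAGCTAAAATCAGCAAATTACAATCCAAACACCTTGGTCCGACCCCTACCCA; then T→U.

5'-AAUACUGUUUUUGGGACGUGUCCAGCUAAAAUCAGCAAAUUACAAUCCAAACACCUUGGUCCGACCCCUACCCA-3'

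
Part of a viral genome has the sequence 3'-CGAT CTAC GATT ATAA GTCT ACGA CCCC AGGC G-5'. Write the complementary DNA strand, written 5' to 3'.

5'-GCTAGATGCTAATATTCAGATGCTGGGGTCCGC-3'

The strand is given 3'→5', so its complement runs 5'→3' in the same left-to-right order: pair each base A↔T, G↔C.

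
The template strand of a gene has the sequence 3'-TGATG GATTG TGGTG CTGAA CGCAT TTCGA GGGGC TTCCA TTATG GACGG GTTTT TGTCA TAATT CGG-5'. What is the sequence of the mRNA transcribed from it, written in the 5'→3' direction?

Reading the template 3'→5' as shown, RNA polymerase pairs each base (A→U, T→A, G↔C) to build mRNA 5'→3' directly.

5'-ACUACCUAACACCACGACUUGCGUAAAGCUCCCCGAAGGUAAUACCUGCCCAAAAACAGUAUUAAGCC-3'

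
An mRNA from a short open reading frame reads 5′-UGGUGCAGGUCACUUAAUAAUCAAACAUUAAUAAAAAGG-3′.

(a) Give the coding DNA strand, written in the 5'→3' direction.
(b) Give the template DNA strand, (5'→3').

(a) 5'-TGGTGCAGGTCACTTAATAATCAAACATTAATAAAAAGG-3'
(b) 5'-CCTTTTTATTAATGTTTGATTATTAAGTGACCTGCACCA-3'

(a) The coding strand matches the mRNA with U→T.
(b) The template strand is the reverse complement of the coding strand.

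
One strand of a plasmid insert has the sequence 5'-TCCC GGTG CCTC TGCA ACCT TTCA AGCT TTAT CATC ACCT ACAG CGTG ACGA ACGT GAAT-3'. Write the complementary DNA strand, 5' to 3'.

5'-ATTCACGTTCGTCACGCTGTAGGTGATGATAAAGCTTGAAAGGTTGCAGAGGCACCGGGA-3'

Pairing A↔T and G↔C gives AGGGCCACGGAGACGTTGGAAAGTTCGAAATAGTAGTGGATGTCGCACTGCTTGCACTTA, running 3'→5'. Reverse for the 5'→3' convention.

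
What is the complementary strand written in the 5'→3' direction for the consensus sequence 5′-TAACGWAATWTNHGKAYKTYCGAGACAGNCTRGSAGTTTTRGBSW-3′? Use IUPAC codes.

Standard pairs A↔T, G↔C; ambiguity codes pair R↔Y, K↔M, W↔W, S↔S, B↔V, H↔D, N↔N. Complement (ATTGCWTTAWANDCMTRMARGCTCTGTCNGAYCSTCAAAAYCVSW), then reverse for 5'→3'.

5'-WSVCYAAAACTSCYAGNCTGTCTCGRAMRTMCDNAWATTWCGTTA-3'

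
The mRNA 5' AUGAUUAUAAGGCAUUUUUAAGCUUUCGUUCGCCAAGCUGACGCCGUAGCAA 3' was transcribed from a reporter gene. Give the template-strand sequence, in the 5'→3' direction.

5'-TTGCTACGGCGTCAGCTTGGCGAACGAAAGCTTAAAAATGCCTTATAATCAT-3'

Replace U with T to get the coding DNA strand: ATGATTATAAGGCATTTTTAAGCTTTCGTTCGCCAAGCTGACGCCGTAGCAA. The template strand is its reverse complement (complement TACTAATATTCCGTAAAAATTCGAAAGCAAGCGGTTCGACTGCGGCATCGTT, then reverse).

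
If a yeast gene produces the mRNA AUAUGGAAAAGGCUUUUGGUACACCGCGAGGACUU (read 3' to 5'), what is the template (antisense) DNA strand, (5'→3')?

5'-TATACCTTTTCCGAAAACCATGTGGCGCTCCTGAA-3'

Written 5'→3' the mRNA is UUCAGGAGCGCCACAUGGUUUUCGGAAAAGGUAUA, so the coding DNA strand is TTCAGGAGCGCCACATGGTTTTCGGAAAAGGTATA. The template is its reverse complement.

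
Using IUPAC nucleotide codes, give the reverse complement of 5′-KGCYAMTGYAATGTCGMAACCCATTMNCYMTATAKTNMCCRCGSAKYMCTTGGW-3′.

5'-WCCAAGKRMTSCGYGGKNAMTATAKRGNKAATGGGTTKCGACATTRCAKTRGCM-3'

Standard pairs A↔T, G↔C; ambiguity codes pair R↔Y, M↔K, W↔W, S↔S, N↔N. Complement (MCGRTKACRTTACAGCKTTGGGTAAKNGRKATATMANKGGYGCSTMRKGAACCW), then reverse for 5'→3'.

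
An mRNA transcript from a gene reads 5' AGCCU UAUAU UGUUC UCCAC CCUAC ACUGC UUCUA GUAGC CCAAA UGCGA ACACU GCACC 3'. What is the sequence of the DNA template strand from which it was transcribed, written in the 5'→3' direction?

5'-GGTGCAGTGTTCGCATTTGGGCTACTAGAAGCAGTGTAGGGTGGAGAACAATATAAGGCT-3'

Replace U with T to get the coding DNA strand: AGCCTTATATTGTTCTCCACCCTACACTGCTTCTAGTAGCCCAAATGCGAACACTGCACC. The template strand is its reverse complement (complement TCGGAATATAACAAGAGGTGGGATGTGACGAAGATCATCGGGTTTACGCTTGTGACGTGG, then reverse).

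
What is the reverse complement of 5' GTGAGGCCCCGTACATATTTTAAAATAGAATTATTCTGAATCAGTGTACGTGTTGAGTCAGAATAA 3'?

5'-TTATTCTGACTCAACACGTACACTGATTCAGAATAATTCTATTTTAAAATATGTACGGGGCCTCAC-3'

Complement each base (A↔T, G↔C): CACTCCGGGGCATGTATAAAATTTTATCTTAATAAGACTTAGTCACATGCACAACTCAGTCTTATT. Then reverse.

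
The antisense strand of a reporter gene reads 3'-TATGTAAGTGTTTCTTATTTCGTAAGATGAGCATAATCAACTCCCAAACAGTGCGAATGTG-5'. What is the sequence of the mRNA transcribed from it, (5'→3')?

Reading the template 3'→5' as shown, RNA polymerase pairs each base (A→U, T→A, G↔C) to build mRNA 5'→3' directly.

5'-AUACAUUCACAAAGAAUAAAGCAUUCUACUCGUAUUAGUUGAGGGUUUGUCACGCUUACAC-3'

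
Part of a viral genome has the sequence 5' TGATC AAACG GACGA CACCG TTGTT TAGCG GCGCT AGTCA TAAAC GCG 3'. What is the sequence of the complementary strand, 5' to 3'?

The complement of TGATCAAACGGACGACACCGTTGTTTAGCGGCGCTAGTCATAAACGCG is ACTAGTTTGCCTGCTGTGGCAACAAATCGCCGCGATCAGTATTTGCGC (A↔T, G↔C). DNA strands are antiparallel, so the complementary strand runs 3'→5'; reversing gives the 5'→3' form.

5'-CGCGTTTATGACTAGCGCCGCTAAACAACGGTGTCGTCCGTTTGATCA-3'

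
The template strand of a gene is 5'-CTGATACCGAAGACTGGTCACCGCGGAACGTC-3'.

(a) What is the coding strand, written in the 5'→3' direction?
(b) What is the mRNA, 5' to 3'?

(a) The coding strand is the reverse complement of the template: complement GACTATGGCTTCTGACCAGTGGCGCCTTGCAG, then reverse.
(b) mRNA has the coding-strand sequence with T→U.

(a) 5'-GACGTTCCGCGGTGACCAGTCTTCGGTATCAG-3'
(b) 5′-GACGUUCCGCGGUGACCAGUCUUCGGUAUCAG-3′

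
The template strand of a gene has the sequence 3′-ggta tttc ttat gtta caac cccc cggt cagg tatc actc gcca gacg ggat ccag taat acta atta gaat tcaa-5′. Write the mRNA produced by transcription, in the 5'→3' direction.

5'-CCAUAAAGAAUACAAUGUUGGGGGGCCAGUCCAUAGUGAGCGGUCUGCCCUAGGUCAUUAUGAUUAAUCUUAAGUU-3'

Reading the template 3'→5' as shown, RNA polymerase pairs each base (A→U, T→A, G↔C) to build mRNA 5'→3' directly.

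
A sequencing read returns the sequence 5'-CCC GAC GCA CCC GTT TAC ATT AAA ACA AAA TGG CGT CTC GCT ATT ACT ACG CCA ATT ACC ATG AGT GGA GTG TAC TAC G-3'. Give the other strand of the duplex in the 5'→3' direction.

Pairing A↔T and G↔C gives GGGCTGCGTGGGCAAATGTAATTTTGTTTTACCGCAGAGCGATAATGATGCGGTTAATGGTACTCACCTCACATGATGC, running 3'→5'. Reverse for the 5'→3' convention.

5'-CGTAGTACACTCCACTCATGGTAATTGGCGTAGTAATAGCGAGACGCCATTTTGTTTTAATGTAAACGGGTGCGTCGGG-3'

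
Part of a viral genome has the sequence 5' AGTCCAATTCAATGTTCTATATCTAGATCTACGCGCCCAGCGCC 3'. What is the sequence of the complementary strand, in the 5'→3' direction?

5'-GGCGCTGGGCGCGTAGATCTAGATATAGAACATTGAATTGGACT-3'

The complement of AGTCCAATTCAATGTTCTATATCTAGATCTACGCGCCCAGCGCC is TCAGGTTAAGTTACAAGATATAGATCTAGATGCGCGGGTCGCGG (A↔T, G↔C). DNA strands are antiparallel, so the complementary strand runs 3'→5'; reversing gives the 5'→3' form.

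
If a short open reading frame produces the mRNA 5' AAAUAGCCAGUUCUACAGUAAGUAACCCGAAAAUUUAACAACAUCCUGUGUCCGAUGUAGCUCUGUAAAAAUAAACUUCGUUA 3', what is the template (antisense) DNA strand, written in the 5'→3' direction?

Replace U with T to get the coding DNA strand: AAATAGCCAGTTCTACAGTAAGTAACCCGAAAATTTAACAACATCCTGTGTCCGATGTAGCTCTGTAAAAATAAACTTCGTTA. The template strand is its reverse complement (complement TTTATCGGTCAAGATGTCATTCATTGGGCTTTTAAATTGTTGTAGGACACAGGCTACATCGAGACATTTTTATTTGAAGCAAT, then reverse).

5'-TAACGAAGTTTATTTTTACAGAGCTACATCGGACACAGGATGTTGTTAAATTTTCGGGTTACTTACTGTAGAACTGGCTATTT-3'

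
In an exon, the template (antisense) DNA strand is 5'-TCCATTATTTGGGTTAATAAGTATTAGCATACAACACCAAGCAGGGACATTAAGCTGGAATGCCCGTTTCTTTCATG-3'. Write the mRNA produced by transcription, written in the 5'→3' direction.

5′-CAUGAAAGAAACGGGCAUUCCAGCUUAAUGUCCCUGCUUGGUGUUGUAUGCUAAUACUUAUUAACCCAAAUAAUGGA-3′

RNA polymerase reads the template 3'→5' and synthesizes mRNA 5'→3' by base-pairing (A→U, T→A, G↔C). The complement of the template is AGGTAATAAACCCAATTATTCATAATCGTATGTTGTGGTTCGTCCCTGTAATTCGACCTTACGGGCAAAGAAAGTAC; antiparallel, so 5'→3' the coding strand is CATGAAAGAAACGGGCATTCCAGCTTAATGTCCCTGCTTGGTGTTGTATGCTAATACTTATTAACCCAAATAATGGA. Replace T with U for the mRNA.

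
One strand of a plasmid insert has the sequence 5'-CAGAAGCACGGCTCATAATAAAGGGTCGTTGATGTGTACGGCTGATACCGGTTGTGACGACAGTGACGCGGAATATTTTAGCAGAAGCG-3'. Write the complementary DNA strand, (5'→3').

5'-CGCTTCTGCTAAAATATTCCGCGTCACTGTCGTCACAACCGGTATCAGCCGTACACATCAACGACCCTTTATTATGAGCCGTGCTTCTG-3'

Pairing A↔T and G↔C gives GTCTTCGTGCCGAGTATTATTTCCCAGCAACTACACATGCCGACTATGGCCAACACTGCTGTCACTGCGCCTTATAAAATCGTCTTCGC, running 3'→5'. Reverse for the 5'→3' convention.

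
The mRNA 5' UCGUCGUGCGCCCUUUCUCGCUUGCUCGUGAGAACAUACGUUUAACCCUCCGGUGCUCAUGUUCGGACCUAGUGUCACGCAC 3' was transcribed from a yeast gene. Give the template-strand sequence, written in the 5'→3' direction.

5'-GTGCGTGACACTAGGTCCGAACATGAGCACCGGAGGGTTAAACGTATGTTCTCACGAGCAAGCGAGAAAGGGCGCACGACGA-3'

Replace U with T to get the coding DNA strand: TCGTCGTGCGCCCTTTCTCGCTTGCTCGTGAGAACATACGTTTAACCCTCCGGTGCTCATGTTCGGACCTAGTGTCACGCAC. The template strand is its reverse complement (complement AGCAGCACGCGGGAAAGAGCGAACGAGCACTCTTGTATGCAAATTGGGAGGCCACGAGTACAAGCCTGGATCACAGTGCGTG, then reverse).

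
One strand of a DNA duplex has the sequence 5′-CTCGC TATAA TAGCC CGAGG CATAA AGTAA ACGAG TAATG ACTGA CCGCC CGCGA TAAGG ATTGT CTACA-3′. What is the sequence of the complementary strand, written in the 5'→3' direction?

Pairing A↔T and G↔C gives GAGCGATATTATCGGGCTCCGTATTTCATTTGCTCATTACTGACTGGCGGGCGCTATTCCTAACAGATGT, running 3'→5'. Reverse for the 5'→3' convention.

5'-TGTAGACAATCCTTATCGCGGGCGGTCAGTCATTACTCGTTTACTTTATGCCTCGGGCTATTATAGCGAG-3'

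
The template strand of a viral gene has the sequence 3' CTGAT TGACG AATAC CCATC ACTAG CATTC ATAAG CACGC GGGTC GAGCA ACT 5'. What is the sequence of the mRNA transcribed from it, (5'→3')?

5'-GACUAACUGCUUAUGGGUAGUGAUCGUAAGUAUUCGUGCGCCCAGCUCGUUGA-3'

Reading the template 3'→5' as shown, RNA polymerase pairs each base (A→U, T→A, G↔C) to build mRNA 5'→3' directly.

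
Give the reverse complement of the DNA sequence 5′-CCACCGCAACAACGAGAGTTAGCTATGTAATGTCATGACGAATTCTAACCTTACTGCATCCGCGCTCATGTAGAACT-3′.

5′-AGTTCTACATGAGCGCGGATGCAGTAAGGTTAGAATTCGTCATGACATTACATAGCTAACTCTCGTTGTTGCGGTGG-3′

Complement each base (A↔T, G↔C): GGTGGCGTTGTTGCTCTCAATCGATACATTACAGTACTGCTTAAGATTGGAATGACGTAGGCGCGAGTACATCTTGA. Then reverse.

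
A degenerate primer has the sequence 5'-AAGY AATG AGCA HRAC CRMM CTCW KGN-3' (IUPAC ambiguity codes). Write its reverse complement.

5'-NCMWGAGKKYGGTYDTGCTCATTRCTT-3'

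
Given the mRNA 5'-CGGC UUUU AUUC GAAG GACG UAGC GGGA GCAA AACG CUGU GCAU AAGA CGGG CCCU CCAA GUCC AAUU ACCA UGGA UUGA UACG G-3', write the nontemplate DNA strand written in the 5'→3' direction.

The coding DNA strand has the same 5'→3' sequence as the mRNA with U replaced by T.

5'-CGGCTTTTATTCGAAGGACGTAGCGGGAGCAAAACGCTGTGCATAAGACGGGCCCTCCAAGTCCAATTACCATGGATTGATACGG-3'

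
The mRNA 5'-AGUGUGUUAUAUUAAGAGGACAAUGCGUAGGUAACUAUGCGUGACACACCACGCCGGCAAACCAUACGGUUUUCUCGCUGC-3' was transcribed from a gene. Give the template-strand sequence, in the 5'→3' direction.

Replace U with T to get the coding DNA strand: AGTGTGTTATATTAAGAGGACAATGCGTAGGTAACTATGCGTGACACACCACGCCGGCAAACCATACGGTTTTCTCGCTGC. The template strand is its reverse complement (complement TCACACAATATAATTCTCCTGTTACGCATCCATTGATACGCACTGTGTGGTGCGGCCGTTTGGTATGCCAAAAGAGCGACG, then reverse).

5'-GCAGCGAGAAAACCGTATGGTTTGCCGGCGTGGTGTGTCACGCATAGTTACCTACGCATTGTCCTCTTAATATAACACACT-3'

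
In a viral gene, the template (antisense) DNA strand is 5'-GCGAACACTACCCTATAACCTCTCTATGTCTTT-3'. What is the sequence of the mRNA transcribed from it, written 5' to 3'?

RNA polymerase reads the template 3'→5' and synthesizes mRNA 5'→3' by base-pairing (A→U, T→A, G↔C). The complement of the template is CGCTTGTGATGGGATATTGGAGAGATACAGAAA; antiparallel, so 5'→3' the coding strand is AAAGACATAGAGAGGTTATAGGGTAGTGTTCGC. Replace T with U for the mRNA.

5'-AAAGACAUAGAGAGGUUAUAGGGUAGUGUUCGC-3'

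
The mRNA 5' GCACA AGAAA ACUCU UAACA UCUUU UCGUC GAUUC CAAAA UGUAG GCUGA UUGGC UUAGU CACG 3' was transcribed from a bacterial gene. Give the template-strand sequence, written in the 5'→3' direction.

5'-CGTGACTAAGCCAATCAGCCTACATTTTGGAATCGACGAAAAGATGTTAAGAGTTTTCTTGTGC-3'

Replace U with T to get the coding DNA strand: GCACAAGAAAACTCTTAACATCTTTTCGTCGATTCCAAAATGTAGGCTGATTGGCTTAGTCACG. The template strand is its reverse complement (complement CGTGTTCTTTTGAGAATTGTAGAAAAGCAGCTAAGGTTTTACATCCGACTAACCGAATCAGTGC, then reverse).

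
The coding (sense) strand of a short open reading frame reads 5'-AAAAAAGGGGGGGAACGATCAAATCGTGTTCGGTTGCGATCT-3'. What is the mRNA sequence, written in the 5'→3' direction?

mRNA has the coding-strand sequence with U in place of T.

5'-AAAAAAGGGGGGGAACGAUCAAAUCGUGUUCGGUUGCGAUCU-3'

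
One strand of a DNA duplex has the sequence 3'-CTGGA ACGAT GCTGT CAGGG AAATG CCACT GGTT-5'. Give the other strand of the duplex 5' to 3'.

5′-GACCTTGCTACGACAGTCCCTTTACGGTGACCAA-3′

The strand is given 3'→5', so its complement runs 5'→3' in the same left-to-right order: pair each base A↔T, G↔C.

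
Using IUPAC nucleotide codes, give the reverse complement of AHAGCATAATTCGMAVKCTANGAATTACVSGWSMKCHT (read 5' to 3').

Standard pairs A↔T, G↔C; ambiguity codes pair M↔K, W↔W, S↔S, H↔D, V↔B, N↔N. Complement (TDTCGTATTAAGCKTBMGATNCTTAATGBSCWSKMGDA), then reverse for 5'→3'.

5'-ADGMKSWCSBGTAATTCNTAGMBTKCGAATTATGCTDT-3'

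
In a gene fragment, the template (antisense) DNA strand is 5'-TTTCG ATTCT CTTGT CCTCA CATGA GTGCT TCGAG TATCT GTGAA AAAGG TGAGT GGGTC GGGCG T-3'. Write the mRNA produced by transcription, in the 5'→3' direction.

5'-ACGCCCGACCCACUCACCUUUUUCACAGAUACUCGAAGCACUCAUGUGAGGACAAGAGAAUCGAAA-3'

The mRNA has the sequence of the coding strand (reverse complement of the template) with T→U. Reverse complement of TTTCGATTCTCTTGTCCTCACATGAGTGCTTCGAGTATCTGTGAAAAAGGTGAGTGGGTCGGGCGT is ACGCCCGACCCACTCACCTTTTTCACAGATACTCGAAGCACTCATGTGAGGACAAGAGAATCGAAA; then T→U.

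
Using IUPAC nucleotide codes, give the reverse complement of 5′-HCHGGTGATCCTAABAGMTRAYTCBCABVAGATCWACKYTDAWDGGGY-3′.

Standard pairs A↔T, G↔C; ambiguity codes pair R↔Y, M↔K, W↔W, B↔V, D↔H. Complement (DGDCCACTAGGATTVTCKAYTRAGVGTVBTCTAGWTGMRAHTWHCCCR), then reverse for 5'→3'.

5'-RCCCHWTHARMGTWGATCTBVTGVGARTYAKCTVTTAGGATCACCDGD-3'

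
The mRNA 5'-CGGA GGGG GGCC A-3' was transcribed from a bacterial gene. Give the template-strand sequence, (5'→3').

Replace U with T to get the coding DNA strand: CGGAGGGGGGCCA. The template strand is its reverse complement (complement GCCTCCCCCCGGT, then reverse).

5'-TGGCCCCCCTCCG-3'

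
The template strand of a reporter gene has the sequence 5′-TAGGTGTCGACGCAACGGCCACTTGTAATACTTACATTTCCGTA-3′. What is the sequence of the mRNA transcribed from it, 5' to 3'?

RNA polymerase reads the template 3'→5' and synthesizes mRNA 5'→3' by base-pairing (A→U, T→A, G↔C). The complement of the template is ATCCACAGCTGCGTTGCCGGTGAACATTATGAATGTAAAGGCAT; antiparallel, so 5'→3' the coding strand is TACGGAAATGTAAGTATTACAAGTGGCCGTTGCGTCGACACCTA. Replace T with U for the mRNA.

5'-UACGGAAAUGUAAGUAUUACAAGUGGCCGUUGCGUCGACACCUA-3'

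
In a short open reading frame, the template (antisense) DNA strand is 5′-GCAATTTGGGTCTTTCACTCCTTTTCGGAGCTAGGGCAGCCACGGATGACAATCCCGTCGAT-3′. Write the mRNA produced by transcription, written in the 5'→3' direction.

5'-AUCGACGGGAUUGUCAUCCGUGGCUGCCCUAGCUCCGAAAAGGAGUGAAAGACCCAAAUUGC-3'

RNA polymerase reads the template 3'→5' and synthesizes mRNA 5'→3' by base-pairing (A→U, T→A, G↔C). The complement of the template is CGTTAAACCCAGAAAGTGAGGAAAAGCCTCGATCCCGTCGGTGCCTACTGTTAGGGCAGCTA; antiparallel, so 5'→3' the coding strand is ATCGACGGGATTGTCATCCGTGGCTGCCCTAGCTCCGAAAAGGAGTGAAAGACCCAAATTGC. Replace T with U for the mRNA.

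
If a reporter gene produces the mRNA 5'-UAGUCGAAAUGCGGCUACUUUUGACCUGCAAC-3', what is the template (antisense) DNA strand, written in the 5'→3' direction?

5'-GTTGCAGGTCAAAAGTAGCCGCATTTCGACTA-3'

Replace U with T to get the coding DNA strand: TAGTCGAAATGCGGCTACTTTTGACCTGCAAC. The template strand is its reverse complement (complement ATCAGCTTTACGCCGATGAAAACTGGACGTTG, then reverse).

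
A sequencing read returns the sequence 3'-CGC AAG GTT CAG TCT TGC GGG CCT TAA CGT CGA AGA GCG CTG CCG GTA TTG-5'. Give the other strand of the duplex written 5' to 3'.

The strand is given 3'→5', so its complement runs 5'→3' in the same left-to-right order: pair each base A↔T, G↔C.

5'-GCGTTCCAAGTCAGAACGCCCGGAATTGCAGCTTCTCGCGACGGCCATAAC-3'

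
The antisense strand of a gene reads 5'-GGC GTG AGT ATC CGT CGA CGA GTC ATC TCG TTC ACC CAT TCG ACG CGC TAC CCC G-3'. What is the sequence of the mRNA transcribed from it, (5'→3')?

RNA polymerase reads the template 3'→5' and synthesizes mRNA 5'→3' by base-pairing (A→U, T→A, G↔C). The complement of the template is CCGCACTCATAGGCAGCTGCTCAGTAGAGCAAGTGGGTAAGCTGCGCGATGGGGC; antiparallel, so 5'→3' the coding strand is CGGGGTAGCGCGTCGAATGGGTGAACGAGATGACTCGTCGACGGATACTCACGCC. Replace T with U for the mRNA.

5'-CGGGGUAGCGCGUCGAAUGGGUGAACGAGAUGACUCGUCGACGGAUACUCACGCC-3'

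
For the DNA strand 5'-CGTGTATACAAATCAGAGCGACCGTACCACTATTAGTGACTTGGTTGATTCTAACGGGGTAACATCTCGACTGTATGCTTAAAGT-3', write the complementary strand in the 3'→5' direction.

3'-GCACATATGTTTAGTCTCGCTGGCATGGTGATAATCACTGAACCAACTAAGATTGCCCCATTGTAGAGCTGACATACGAATTTCA-5'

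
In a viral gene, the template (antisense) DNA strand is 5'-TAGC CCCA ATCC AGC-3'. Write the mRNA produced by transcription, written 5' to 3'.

5'-GCUGGAUUGGGGCUA-3'

The mRNA has the sequence of the coding strand (reverse complement of the template) with T→U. Reverse complement of TAGCCCCAATCCAGC is GCTGGATTGGGGCTA; then T→U.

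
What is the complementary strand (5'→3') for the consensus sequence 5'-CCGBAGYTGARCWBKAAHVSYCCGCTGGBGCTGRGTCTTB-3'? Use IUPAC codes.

Standard pairs A↔T, G↔C; ambiguity codes pair R↔Y, K↔M, W↔W, S↔S, B↔V, H↔D. Complement (GGCVTCRACTYGWVMTTDBSRGGCGACCVCGACYCAGAAV), then reverse for 5'→3'.

5'-VAAGACYCAGCVCCAGCGGRSBDTTMVWGYTCARCTVCGG-3'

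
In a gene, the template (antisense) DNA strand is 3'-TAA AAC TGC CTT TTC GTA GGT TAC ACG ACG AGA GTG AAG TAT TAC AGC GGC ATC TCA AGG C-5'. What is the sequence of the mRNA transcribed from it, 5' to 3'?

5'-AUUUUGACGGAAAAGCAUCCAAUGUGCUGCUCUCACUUCAUAAUGUCGCCGUAGAGUUCCG-3'

Reading the template 3'→5' as shown, RNA polymerase pairs each base (A→U, T→A, G↔C) to build mRNA 5'→3' directly.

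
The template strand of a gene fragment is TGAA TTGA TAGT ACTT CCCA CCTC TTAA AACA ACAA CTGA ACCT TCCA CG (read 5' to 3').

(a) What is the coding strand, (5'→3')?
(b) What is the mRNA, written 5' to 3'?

(a) The coding strand is the reverse complement of the template: complement ACTTAACTATCATGAAGGGTGGAGAATTTTGTTGTTGACTTGGAAGGTGC, then reverse.
(b) mRNA has the coding-strand sequence with T→U.

(a) 5′-CGTGGAAGGTTCAGTTGTTGTTTTAAGAGGTGGGAAGTACTATCAATTCA-3′
(b) 5′-CGUGGAAGGUUCAGUUGUUGUUUUAAGAGGUGGGAAGUACUAUCAAUUCA-3′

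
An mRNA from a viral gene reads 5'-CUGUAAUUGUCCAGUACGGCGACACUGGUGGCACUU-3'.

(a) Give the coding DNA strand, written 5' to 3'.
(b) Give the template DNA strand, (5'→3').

(a) The coding strand matches the mRNA with U→T.
(b) The template strand is the reverse complement of the coding strand.

(a) 5'-CTGTAATTGTCCAGTACGGCGACACTGGTGGCACTT-3'
(b) 5'-AAGTGCCACCAGTGTCGCCGTACTGGACAATTACAG-3'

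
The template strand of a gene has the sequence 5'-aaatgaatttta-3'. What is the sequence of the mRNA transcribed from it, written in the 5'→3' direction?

RNA polymerase reads the template 3'→5' and synthesizes mRNA 5'→3' by base-pairing (A→U, T→A, G↔C). The complement of the template is TTTACTTAAAAT; antiparallel, so 5'→3' the coding strand is TAAAATTCATTT. Replace T with U for the mRNA.

5'-UAAAAUUCAUUU-3'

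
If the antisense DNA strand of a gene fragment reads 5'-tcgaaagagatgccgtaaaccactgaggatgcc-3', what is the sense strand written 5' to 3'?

The coding strand is complementary and antiparallel to the template: take the complement (A↔T, G↔C) and reverse.

5'-GGCATCCTCAGTGGTTTACGGCATCTCTTTCGA-3'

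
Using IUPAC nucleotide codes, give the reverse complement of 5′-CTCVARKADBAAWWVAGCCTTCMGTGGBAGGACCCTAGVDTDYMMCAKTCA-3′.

5'-TGAMTGKKRHAHBCTAGGGTCCTVCCACKGAAGGCTBWWTTVHTMYTBGAG-3'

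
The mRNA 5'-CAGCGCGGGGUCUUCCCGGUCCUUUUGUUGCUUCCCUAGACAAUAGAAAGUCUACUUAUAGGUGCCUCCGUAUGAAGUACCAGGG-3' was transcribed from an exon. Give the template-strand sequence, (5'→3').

Replace U with T to get the coding DNA strand: CAGCGCGGGGTCTTCCCGGTCCTTTTGTTGCTTCCCTAGACAATAGAAAGTCTACTTATAGGTGCCTCCGTATGAAGTACCAGGG. The template strand is its reverse complement (complement GTCGCGCCCCAGAAGGGCCAGGAAAACAACGAAGGGATCTGTTATCTTTCAGATGAATATCCACGGAGGCATACTTCATGGTCCC, then reverse).

5′-CCCTGGTACTTCATACGGAGGCACCTATAAGTAGACTTTCTATTGTCTAGGGAAGCAACAAAAGGACCGGGAAGACCCCGCGCTG-3′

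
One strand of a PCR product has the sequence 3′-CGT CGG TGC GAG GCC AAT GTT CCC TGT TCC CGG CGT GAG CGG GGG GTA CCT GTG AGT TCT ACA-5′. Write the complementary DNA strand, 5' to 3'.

5′-GCAGCCACGCTCCGGTTACAAGGGACAAGGGCCGCACTCGCCCCCCATGGACACTCAAGATGT-3′

The strand is given 3'→5', so its complement runs 5'→3' in the same left-to-right order: pair each base A↔T, G↔C.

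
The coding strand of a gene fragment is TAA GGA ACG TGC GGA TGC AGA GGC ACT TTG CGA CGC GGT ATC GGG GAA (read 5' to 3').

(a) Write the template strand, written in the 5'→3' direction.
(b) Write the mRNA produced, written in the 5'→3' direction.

(a) The template strand is the reverse complement of the coding strand: complement ATTCCTTGCACGCCTACGTCTCCGTGAAACGCTGCGCCATAGCCCCTT, then reverse.
(b) mRNA matches the coding strand with T→U.

(a) 5'-TTCCCCGATACCGCGTCGCAAAGTGCCTCTGCATCCGCACGTTCCTTA-3'
(b) 5'-UAAGGAACGUGCGGAUGCAGAGGCACUUUGCGACGCGGUAUCGGGGAA-3'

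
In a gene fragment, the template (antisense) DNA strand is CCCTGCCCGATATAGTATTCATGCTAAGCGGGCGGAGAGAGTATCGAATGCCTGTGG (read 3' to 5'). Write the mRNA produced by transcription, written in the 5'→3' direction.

5'-GGGACGGGCUAUAUCAUAAGUACGAUUCGCCCGCCUCUCUCAUAGCUUACGGACACC-3'

Reading the template 3'→5' as shown, RNA polymerase pairs each base (A→U, T→A, G↔C) to build mRNA 5'→3' directly.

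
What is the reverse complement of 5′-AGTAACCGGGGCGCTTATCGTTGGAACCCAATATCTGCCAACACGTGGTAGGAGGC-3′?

Reading the sequence 3'→5' and pairing each base (A↔T, G↔C) gives the reverse complement directly.

5'-GCCTCCTACCACGTGTTGGCAGATATTGGGTTCCAACGATAAGCGCCCCGGTTACT-3'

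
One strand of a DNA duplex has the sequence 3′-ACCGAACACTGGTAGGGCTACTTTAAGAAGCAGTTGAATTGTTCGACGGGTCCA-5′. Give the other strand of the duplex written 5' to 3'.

The strand is given 3'→5', so its complement runs 5'→3' in the same left-to-right order: pair each base A↔T, G↔C.

5'-TGGCTTGTGACCATCCCGATGAAATTCTTCGTCAACTTAACAAGCTGCCCAGGT-3'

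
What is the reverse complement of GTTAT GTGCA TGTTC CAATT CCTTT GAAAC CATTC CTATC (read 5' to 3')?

5'-GATAGGAATGGTTTCAAAGGAATTGGAACATGCACATAAC-3'

Complement each base (A↔T, G↔C): CAATACACGTACAAGGTTAAGGAAACTTTGGTAAGGATAG. Then reverse.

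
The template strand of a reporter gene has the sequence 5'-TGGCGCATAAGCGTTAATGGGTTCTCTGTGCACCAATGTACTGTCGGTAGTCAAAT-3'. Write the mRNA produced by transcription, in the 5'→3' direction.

RNA polymerase reads the template 3'→5' and synthesizes mRNA 5'→3' by base-pairing (A→U, T→A, G↔C). The complement of the template is ACCGCGTATTCGCAATTACCCAAGAGACACGTGGTTACATGACAGCCATCAGTTTA; antiparallel, so 5'→3' the coding strand is ATTTGACTACCGACAGTACATTGGTGCACAGAGAACCCATTAACGCTTATGCGCCA. Replace T with U for the mRNA.

5'-AUUUGACUACCGACAGUACAUUGGUGCACAGAGAACCCAUUAACGCUUAUGCGCCA-3'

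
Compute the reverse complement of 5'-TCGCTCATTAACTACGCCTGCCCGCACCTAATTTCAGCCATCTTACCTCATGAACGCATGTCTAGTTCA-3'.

Reading the sequence 3'→5' and pairing each base (A↔T, G↔C) gives the reverse complement directly.

5'-TGAACTAGACATGCGTTCATGAGGTAAGATGGCTGAAATTAGGTGCGGGCAGGCGTAGTTAATGAGCGA-3'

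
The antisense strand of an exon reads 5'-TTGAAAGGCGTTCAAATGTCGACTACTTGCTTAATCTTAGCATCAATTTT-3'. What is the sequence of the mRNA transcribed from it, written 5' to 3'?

The mRNA has the sequence of the coding strand (reverse complement of the template) with T→U. Reverse complement of TTGAAAGGCGTTCAAATGTCGACTACTTGCTTAATCTTAGCATCAATTTT is AAAATTGATGCTAAGATTAAGCAAGTAGTCGACATTTGAACGCCTTTCAA; then T→U.

5′-AAAAUUGAUGCUAAGAUUAAGCAAGUAGUCGACAUUUGAACGCCUUUCAA-3′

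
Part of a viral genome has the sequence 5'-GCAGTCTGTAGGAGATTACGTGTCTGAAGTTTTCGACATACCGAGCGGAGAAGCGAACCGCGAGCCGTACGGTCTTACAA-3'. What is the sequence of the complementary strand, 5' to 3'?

5'-TTGTAAGACCGTACGGCTCGCGGTTCGCTTCTCCGCTCGGTATGTCGAAAACTTCAGACACGTAATCTCCTACAGACTGC-3'

Pairing A↔T and G↔C gives CGTCAGACATCCTCTAATGCACAGACTTCAAAAGCTGTATGGCTCGCCTCTTCGCTTGGCGCTCGGCATGCCAGAATGTT, running 3'→5'. Reverse for the 5'→3' convention.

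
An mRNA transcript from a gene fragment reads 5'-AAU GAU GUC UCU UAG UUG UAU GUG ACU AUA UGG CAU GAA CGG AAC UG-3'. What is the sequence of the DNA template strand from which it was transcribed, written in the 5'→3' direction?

Replace U with T to get the coding DNA strand: AATGATGTCTCTTAGTTGTATGTGACTATATGGCATGAACGGAACTG. The template strand is its reverse complement (complement TTACTACAGAGAATCAACATACACTGATATACCGTACTTGCCTTGAC, then reverse).

5'-CAGTTCCGTTCATGCCATATAGTCACATACAACTAAGAGACATCATT-3'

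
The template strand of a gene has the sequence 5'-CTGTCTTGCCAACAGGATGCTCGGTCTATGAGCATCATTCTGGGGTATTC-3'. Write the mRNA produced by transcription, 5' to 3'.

RNA polymerase reads the template 3'→5' and synthesizes mRNA 5'→3' by base-pairing (A→U, T→A, G↔C). The complement of the template is GACAGAACGGTTGTCCTACGAGCCAGATACTCGTAGTAAGACCCCATAAG; antiparallel, so 5'→3' the coding strand is GAATACCCCAGAATGATGCTCATAGACCGAGCATCCTGTTGGCAAGACAG. Replace T with U for the mRNA.

5'-GAAUACCCCAGAAUGAUGCUCAUAGACCGAGCAUCCUGUUGGCAAGACAG-3'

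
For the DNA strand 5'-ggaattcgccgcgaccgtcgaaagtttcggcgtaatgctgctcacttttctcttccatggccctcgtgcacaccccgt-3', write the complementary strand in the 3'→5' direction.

Base-pairing A↔T, G↔C gives the complement. The complementary strand is antiparallel, so paired with a 5'→3' strand it runs 3'→5'.

3'-CCTTAAGCGGCGCTGGCAGCTTTCAAAGCCGCATTACGACGAGTGAAAAGAGAAGGTACCGGGAGCACGTGTGGGGCA-5'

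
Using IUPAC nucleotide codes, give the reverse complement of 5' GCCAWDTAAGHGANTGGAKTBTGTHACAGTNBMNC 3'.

5'-GNKVNACTGTDACAVAMTCCANTCDCTTAHWTGGC-3'

Standard pairs A↔T, G↔C; ambiguity codes pair M↔K, W↔W, B↔V, D↔H, N↔N. Complement (CGGTWHATTCDCTNACCTMAVACADTGTCANVKNG), then reverse for 5'→3'.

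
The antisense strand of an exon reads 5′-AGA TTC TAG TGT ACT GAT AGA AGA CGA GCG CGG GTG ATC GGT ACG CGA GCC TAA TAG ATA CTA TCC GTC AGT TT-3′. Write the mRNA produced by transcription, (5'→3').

RNA polymerase reads the template 3'→5' and synthesizes mRNA 5'→3' by base-pairing (A→U, T→A, G↔C). The complement of the template is TCTAAGATCACATGACTATCTTCTGCTCGCGCCCACTAGCCATGCGCTCGGATTATCTATGATAGGCAGTCAAA; antiparallel, so 5'→3' the coding strand is AAACTGACGGATAGTATCTATTAGGCTCGCGTACCGATCACCCGCGCTCGTCTTCTATCAGTACACTAGAATCT. Replace T with U for the mRNA.

5′-AAACUGACGGAUAGUAUCUAUUAGGCUCGCGUACCGAUCACCCGCGCUCGUCUUCUAUCAGUACACUAGAAUCU-3′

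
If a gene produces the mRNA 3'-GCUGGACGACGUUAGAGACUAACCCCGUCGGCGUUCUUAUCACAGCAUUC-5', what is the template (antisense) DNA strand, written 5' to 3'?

5'-CGACCTGCTGCAATCTCTGATTGGGGCAGCCGCAAGAATAGTGTCGTAAG-3'

Written 5'→3' the mRNA is CUUACGACACUAUUCUUGCGGCUGCCCCAAUCAGAGAUUGCAGCAGGUCG, so the coding DNA strand is CTTACGACACTATTCTTGCGGCTGCCCCAATCAGAGATTGCAGCAGGTCG. The template is its reverse complement.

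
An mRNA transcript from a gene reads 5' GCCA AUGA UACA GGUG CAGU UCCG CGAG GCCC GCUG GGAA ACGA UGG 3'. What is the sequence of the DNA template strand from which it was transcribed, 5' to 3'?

5'-CCATCGTTTCCCAGCGGGCCTCGCGGAACTGCACCTGTATCATTGGC-3'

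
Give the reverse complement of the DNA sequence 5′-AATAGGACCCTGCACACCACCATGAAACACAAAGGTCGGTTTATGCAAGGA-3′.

5′-TCCTTGCATAAACCGACCTTTGTGTTTCATGGTGGTGTGCAGGGTCCTATT-3′

Reading the sequence 3'→5' and pairing each base (A↔T, G↔C) gives the reverse complement directly.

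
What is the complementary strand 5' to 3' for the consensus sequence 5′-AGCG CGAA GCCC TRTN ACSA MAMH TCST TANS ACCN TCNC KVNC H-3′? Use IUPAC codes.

Standard pairs A↔T, G↔C; ambiguity codes pair R↔Y, M↔K, S↔S, H↔D, V↔B, N↔N. Complement (TCGCGCTTCGGGAYANTGSTKTKDAGSAATNSTGGNAGNGMBNGD), then reverse for 5'→3'.

5'-DGNBMGNGANGGTSNTAASGADKTKTSGTNAYAGGGCTTCGCGCT-3'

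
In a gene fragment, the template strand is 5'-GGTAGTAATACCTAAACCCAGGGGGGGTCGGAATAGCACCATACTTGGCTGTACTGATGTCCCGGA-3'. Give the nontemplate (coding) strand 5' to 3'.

5'-TCCGGGACATCAGTACAGCCAAGTATGGTGCTATTCCGACCCCCCCTGGGTTTAGGTATTACTACC-3'

The coding strand is complementary and antiparallel to the template: take the complement (A↔T, G↔C) and reverse.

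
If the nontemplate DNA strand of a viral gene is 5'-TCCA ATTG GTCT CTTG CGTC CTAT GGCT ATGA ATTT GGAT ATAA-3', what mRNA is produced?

5'-UCCAAUUGGUCUCUUGCGUCCUAUGGCUAUGAAUUUGGAUAUAA-3'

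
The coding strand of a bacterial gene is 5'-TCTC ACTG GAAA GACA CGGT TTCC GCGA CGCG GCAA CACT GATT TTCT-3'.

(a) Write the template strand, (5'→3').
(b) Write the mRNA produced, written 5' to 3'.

(a) The template strand is the reverse complement of the coding strand: complement AGAGTGACCTTTCTGTGCCAAAGGCGCTGCGCCGTTGTGACTAAAAGA, then reverse.
(b) mRNA matches the coding strand with T→U.

(a) 5'-AGAAAATCAGTGTTGCCGCGTCGCGGAAACCGTGTCTTTCCAGTGAGA-3'
(b) 5'-UCUCACUGGAAAGACACGGUUUCCGCGACGCGGCAACACUGAUUUUCU-3'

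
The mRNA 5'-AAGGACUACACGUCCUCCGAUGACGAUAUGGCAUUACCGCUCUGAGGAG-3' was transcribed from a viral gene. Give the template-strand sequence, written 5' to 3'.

5'-CTCCTCAGAGCGGTAATGCCATATCGTCATCGGAGGACGTGTAGTCCTT-3'

Replace U with T to get the coding DNA strand: AAGGACTACACGTCCTCCGATGACGATATGGCATTACCGCTCTGAGGAG. The template strand is its reverse complement (complement TTCCTGATGTGCAGGAGGCTACTGCTATACCGTAATGGCGAGACTCCTC, then reverse).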